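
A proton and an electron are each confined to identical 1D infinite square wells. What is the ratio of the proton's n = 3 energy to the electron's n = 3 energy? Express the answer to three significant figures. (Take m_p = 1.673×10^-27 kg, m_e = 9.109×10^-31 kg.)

E_n ∝ 1/m at fixed n and L, so the ratio is m_e/m_p = 9.109×10^-31/1.673×10^-27 = 5.44×10^-4.

5.44×10^-4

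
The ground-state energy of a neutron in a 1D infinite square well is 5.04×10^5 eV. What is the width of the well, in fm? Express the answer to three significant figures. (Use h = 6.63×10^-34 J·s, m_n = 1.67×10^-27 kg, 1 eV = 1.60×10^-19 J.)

L = 20.2 fm

From E_n = n²h²/(8m_nL²), L = n·h/√(8m_nE_n).
E_1 = 5.04×10^5 eV = 8.064×10^-14 J, so L = 1·6.63×10^-34/√(8·1.67×10^-27·8.064×10^-14) = 2.02×10^-14 m = 20.2 fm.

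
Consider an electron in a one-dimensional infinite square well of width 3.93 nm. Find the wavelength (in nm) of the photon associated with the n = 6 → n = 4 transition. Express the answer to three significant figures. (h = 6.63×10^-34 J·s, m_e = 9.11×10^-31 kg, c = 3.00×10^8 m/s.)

λ = 2.55×10^3 nm

E_1 = h²/(8m_eL²) = 3.905×10^-21 J, so ΔE = (6² − 4²)E_1 = 7.810×10^-20 J.
λ = hc/ΔE = (6.63×10^-34·3.00×10^8)/7.810×10^-20 = 2.55×10^-6 m = 2.55×10^3 nm.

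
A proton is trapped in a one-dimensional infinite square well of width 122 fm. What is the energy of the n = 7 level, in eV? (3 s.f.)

For an infinite well E_n = n²h²/(8m_pL²), so E_1 = h²/(8m_pL²) = (6.626×10^-34)²/(8·1.673×10^-27·(1.22×10^-13 m)²) = 2.204×10^-15 J.
Then E_7 = 7²·E_1 = 49·2.204×10^-15 J = 1.080×10^-13 J.
Converting, E_7 = 1.080×10^-13 J / (1.602×10^-19 J/eV) = 6.74×10^5 eV.

E_7 = 6.74×10^5 eV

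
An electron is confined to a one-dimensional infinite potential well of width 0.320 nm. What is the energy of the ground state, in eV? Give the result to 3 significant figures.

E_1 = 3.67 eV

For an infinite well E_n = n²h²/(8m_eL²), so E_1 = h²/(8m_eL²) = (6.626×10^-34)²/(8·9.109×10^-31·(3.20×10^-10 m)²) = 5.884×10^-19 J.
Converting, E_1 = 5.884×10^-19 J / (1.602×10^-19 J/eV) = 3.67 eV.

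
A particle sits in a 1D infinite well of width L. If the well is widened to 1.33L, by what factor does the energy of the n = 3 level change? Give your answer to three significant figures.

E_n ∝ 1/L², so the energy scales by 1/1.33² = 0.565.

0.565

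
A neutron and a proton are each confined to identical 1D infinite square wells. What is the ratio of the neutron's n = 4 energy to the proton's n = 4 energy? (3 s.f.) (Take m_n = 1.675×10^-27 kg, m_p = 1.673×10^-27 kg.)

0.999

E_n ∝ 1/m at fixed n and L, so the ratio is m_p/m_n = 1.673×10^-27/1.675×10^-27 = 0.999.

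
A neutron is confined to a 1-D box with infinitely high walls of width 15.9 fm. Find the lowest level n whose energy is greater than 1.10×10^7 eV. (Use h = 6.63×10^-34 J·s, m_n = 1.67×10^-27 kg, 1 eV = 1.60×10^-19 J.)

E_1 = h²/(8m_nL²) = 1.301×10^-13 J = 8.131×10^5 eV.
Need n² > 1.10×10^7/8.131×10^5 = 13.53, i.e. n > 3.678.
The smallest integer satisfying this is n = 4.

n = 4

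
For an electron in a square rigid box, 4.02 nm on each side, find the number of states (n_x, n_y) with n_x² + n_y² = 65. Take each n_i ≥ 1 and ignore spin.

The level has n_x² + n_y² = 65. The ordered positive-integer solutions are (1, 8), (4, 7), (7, 4), (8, 1).
That gives 4 states.

degeneracy = 4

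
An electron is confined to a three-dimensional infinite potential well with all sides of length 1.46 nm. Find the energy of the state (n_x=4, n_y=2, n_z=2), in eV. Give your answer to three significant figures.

For a 3D rectangular well E = (h²/8m_e)·Σ n_i²/L_i² = (6.626×10^-34)²/(8·9.109×10^-31) · [4²/(1.46 nm)² + 2²/(1.46 nm)² + 2²/(1.46 nm)²].
Evaluating gives E = 6.783×10^-19 J = 4.23 eV.

E = 4.23 eV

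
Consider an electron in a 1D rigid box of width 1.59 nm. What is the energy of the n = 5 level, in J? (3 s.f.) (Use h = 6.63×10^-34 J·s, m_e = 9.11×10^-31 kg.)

For an infinite well E_n = n²h²/(8m_eL²), so E_1 = h²/(8m_eL²) = (6.63×10^-34)²/(8·9.11×10^-31·(1.59×10^-9 m)²) = 2.386×10^-20 J.
Then E_5 = 5²·E_1 = 25·2.386×10^-20 J = 5.96×10^-19 J.

E_5 = 5.96×10^-19 J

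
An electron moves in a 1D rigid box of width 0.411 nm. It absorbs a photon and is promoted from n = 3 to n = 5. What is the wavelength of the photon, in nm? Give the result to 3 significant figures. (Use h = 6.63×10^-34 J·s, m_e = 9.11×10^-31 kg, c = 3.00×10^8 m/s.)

E_1 = h²/(8m_eL²) = 3.571×10^-19 J, so ΔE = (5² − 3²)E_1 = 5.714×10^-18 J.
λ = hc/ΔE = (6.63×10^-34·3.00×10^8)/5.714×10^-18 = 3.48×10^-8 m = 34.8 nm.

λ = 34.8 nm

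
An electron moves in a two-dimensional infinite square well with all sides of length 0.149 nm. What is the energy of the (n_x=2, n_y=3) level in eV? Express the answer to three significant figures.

For a 2D rectangular well E = (h²/8m_e)·Σ n_i²/L_i² = (6.626×10^-34)²/(8·9.109×10^-31) · [2²/(0.149 nm)² + 3²/(0.149 nm)²].
Evaluating gives E = 3.528×10^-17 J = 220 eV.

E = 220 eV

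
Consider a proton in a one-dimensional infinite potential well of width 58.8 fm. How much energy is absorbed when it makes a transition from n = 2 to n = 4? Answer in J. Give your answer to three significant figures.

|ΔE| = 1.14×10^-13 J

E_1 = h²/(8m_pL²) = 9.488×10^-15 J.
|ΔE| = |2² − 4²|·E_1 = 12·9.488×10^-15 J = 1.14×10^-13 J.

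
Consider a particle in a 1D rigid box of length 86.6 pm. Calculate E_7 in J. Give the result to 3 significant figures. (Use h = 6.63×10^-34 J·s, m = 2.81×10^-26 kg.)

E_7 = 1.28×10^-20 J

For an infinite well E_n = n²h²/(8mL²), so E_1 = h²/(8mL²) = (6.63×10^-34)²/(8·2.81×10^-26·(8.66×10^-11 m)²) = 2.607×10^-22 J.
Then E_7 = 7²·E_1 = 49·2.607×10^-22 J = 1.28×10^-20 J.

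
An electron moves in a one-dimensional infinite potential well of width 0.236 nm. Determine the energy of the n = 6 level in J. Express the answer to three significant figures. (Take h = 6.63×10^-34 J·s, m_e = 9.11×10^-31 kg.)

E_6 = 3.90×10^-17 J

For an infinite well E_n = n²h²/(8m_eL²), so E_1 = h²/(8m_eL²) = (6.63×10^-34)²/(8·9.11×10^-31·(2.36×10^-10 m)²) = 1.083×10^-18 J.
Then E_6 = 6²·E_1 = 36·1.083×10^-18 J = 3.90×10^-17 J.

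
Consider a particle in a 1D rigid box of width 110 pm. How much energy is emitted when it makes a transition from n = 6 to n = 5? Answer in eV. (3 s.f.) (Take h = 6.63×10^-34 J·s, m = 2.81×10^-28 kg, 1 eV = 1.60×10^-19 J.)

E_1 = h²/(8mL²) = 1.616×10^-20 J.
|ΔE| = |6² − 5²|·E_1 = 11·1.616×10^-20 J = 1.778×10^-19 J = 1.11 eV.

|ΔE| = 1.11 eV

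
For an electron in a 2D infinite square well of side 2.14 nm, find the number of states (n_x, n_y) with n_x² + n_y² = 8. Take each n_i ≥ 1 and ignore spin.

degeneracy = 1

The level has n_x² + n_y² = 8. The ordered positive-integer solutions are (2, 2).
That gives 1 state.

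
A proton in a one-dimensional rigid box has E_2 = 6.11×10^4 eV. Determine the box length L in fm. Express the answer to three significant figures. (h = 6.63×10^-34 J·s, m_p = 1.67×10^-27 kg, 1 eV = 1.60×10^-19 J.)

From E_n = n²h²/(8m_pL²), L = n·h/√(8m_pE_n).
E_2 = 6.11×10^4 eV = 9.776×10^-15 J, so L = 2·6.63×10^-34/√(8·1.67×10^-27·9.776×10^-15) = 1.16×10^-13 m = 116 fm.

L = 116 fm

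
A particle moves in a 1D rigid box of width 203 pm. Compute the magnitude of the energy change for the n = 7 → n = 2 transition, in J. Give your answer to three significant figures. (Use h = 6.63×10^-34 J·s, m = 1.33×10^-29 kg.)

E_1 = h²/(8mL²) = 1.003×10^-19 J.
|ΔE| = |7² − 2²|·E_1 = 45·1.003×10^-19 J = 4.51×10^-18 J.

|ΔE| = 4.51×10^-18 J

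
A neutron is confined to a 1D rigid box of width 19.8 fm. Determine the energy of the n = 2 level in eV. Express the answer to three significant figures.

E_2 = 2.09×10^6 eV

For an infinite well E_n = n²h²/(8m_nL²), so E_1 = h²/(8m_nL²) = (6.626×10^-34)²/(8·1.675×10^-27·(1.98×10^-14 m)²) = 8.357×10^-14 J.
Then E_2 = 2²·E_1 = 4·8.357×10^-14 J = 3.343×10^-13 J.
Converting, E_2 = 3.343×10^-13 J / (1.602×10^-19 J/eV) = 2.09×10^6 eV.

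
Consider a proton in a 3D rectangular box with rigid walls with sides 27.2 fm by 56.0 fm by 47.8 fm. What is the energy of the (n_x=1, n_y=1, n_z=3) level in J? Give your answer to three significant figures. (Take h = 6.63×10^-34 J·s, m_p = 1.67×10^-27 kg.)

E = 1.85×10^-13 J

For a 3D rectangular well E = (h²/8m_p)·Σ n_i²/L_i² = (6.63×10^-34)²/(8·1.67×10^-27) · [1²/(27.2 fm)² + 1²/(56.0 fm)² + 3²/(47.8 fm)²].
Evaluating gives E = 1.85×10^-13 J.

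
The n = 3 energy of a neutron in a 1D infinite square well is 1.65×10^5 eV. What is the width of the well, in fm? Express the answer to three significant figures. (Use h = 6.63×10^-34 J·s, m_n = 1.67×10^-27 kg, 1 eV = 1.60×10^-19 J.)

L = 106 fm

From E_n = n²h²/(8m_nL²), L = n·h/√(8m_nE_n).
E_3 = 1.65×10^5 eV = 2.640×10^-14 J, so L = 3·6.63×10^-34/√(8·1.67×10^-27·2.640×10^-14) = 1.06×10^-13 m = 106 fm.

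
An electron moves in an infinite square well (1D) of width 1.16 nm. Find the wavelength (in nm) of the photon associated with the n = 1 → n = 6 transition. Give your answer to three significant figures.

E_1 = h²/(8m_eL²) = 4.477×10^-20 J, so ΔE = (6² − 1²)E_1 = 1.567×10^-18 J.
λ = hc/ΔE = (6.626×10^-34·2.998×10^8)/1.567×10^-18 = 1.27×10^-7 m = 127 nm.

λ = 127 nm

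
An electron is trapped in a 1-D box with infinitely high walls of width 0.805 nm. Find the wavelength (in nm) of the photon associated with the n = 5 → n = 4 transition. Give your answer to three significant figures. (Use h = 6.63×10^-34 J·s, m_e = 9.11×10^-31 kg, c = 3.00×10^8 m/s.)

E_1 = h²/(8m_eL²) = 9.307×10^-20 J, so ΔE = (5² − 4²)E_1 = 8.376×10^-19 J.
λ = hc/ΔE = (6.63×10^-34·3.00×10^8)/8.376×10^-19 = 2.37×10^-7 m = 237 nm.

λ = 237 nm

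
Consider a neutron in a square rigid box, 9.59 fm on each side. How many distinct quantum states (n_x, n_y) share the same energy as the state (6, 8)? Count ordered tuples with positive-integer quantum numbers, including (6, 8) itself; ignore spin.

The level has n_x² + n_y² = 100. The ordered positive-integer solutions are (6, 8), (8, 6).
That gives 2 states.

degeneracy = 2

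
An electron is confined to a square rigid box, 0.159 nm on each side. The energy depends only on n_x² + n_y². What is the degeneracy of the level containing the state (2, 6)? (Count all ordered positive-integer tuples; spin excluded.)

The level has n_x² + n_y² = 40. The ordered positive-integer solutions are (2, 6), (6, 2).
That gives 2 states.

degeneracy = 2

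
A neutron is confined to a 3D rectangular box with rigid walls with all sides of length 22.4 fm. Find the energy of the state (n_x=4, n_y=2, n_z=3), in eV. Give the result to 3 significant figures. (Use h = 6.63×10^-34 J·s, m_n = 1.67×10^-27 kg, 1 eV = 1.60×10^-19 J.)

For a 3D rectangular well E = (h²/8m_n)·Σ n_i²/L_i² = (6.63×10^-34)²/(8·1.67×10^-27) · [4²/(22.4 fm)² + 2²/(22.4 fm)² + 3²/(22.4 fm)²].
Evaluating gives E = 1.902×10^-12 J = 1.19×10^7 eV.

E = 1.19×10^7 eV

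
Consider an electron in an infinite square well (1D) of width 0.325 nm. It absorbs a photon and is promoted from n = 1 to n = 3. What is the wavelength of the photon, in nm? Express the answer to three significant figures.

λ = 43.5 nm

E_1 = h²/(8m_eL²) = 5.704×10^-19 J, so ΔE = (3² − 1²)E_1 = 4.563×10^-18 J.
λ = hc/ΔE = (6.626×10^-34·2.998×10^8)/4.563×10^-18 = 4.35×10^-8 m = 43.5 nm.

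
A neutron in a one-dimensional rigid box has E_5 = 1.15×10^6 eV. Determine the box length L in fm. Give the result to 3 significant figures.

From E_n = n²h²/(8m_nL²), L = n·h/√(8m_nE_n).
E_5 = 1.15×10^6 eV = 1.842×10^-13 J, so L = 5·6.626×10^-34/√(8·1.675×10^-27·1.842×10^-13) = 6.67×10^-14 m = 66.7 fm.

L = 66.7 fm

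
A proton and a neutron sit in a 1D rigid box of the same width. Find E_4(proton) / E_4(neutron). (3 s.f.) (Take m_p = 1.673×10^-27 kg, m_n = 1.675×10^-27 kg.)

1.00

E_n ∝ 1/m at fixed n and L, so the ratio is m_n/m_p = 1.675×10^-27/1.673×10^-27 = 1.00.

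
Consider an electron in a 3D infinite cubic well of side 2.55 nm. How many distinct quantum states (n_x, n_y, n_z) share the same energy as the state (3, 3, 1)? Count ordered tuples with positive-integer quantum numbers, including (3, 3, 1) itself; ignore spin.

The level has n_x² + n_y² + n_z² = 19. The ordered positive-integer solutions are (1, 3, 3), (3, 1, 3), (3, 3, 1).
That gives 3 states.

degeneracy = 3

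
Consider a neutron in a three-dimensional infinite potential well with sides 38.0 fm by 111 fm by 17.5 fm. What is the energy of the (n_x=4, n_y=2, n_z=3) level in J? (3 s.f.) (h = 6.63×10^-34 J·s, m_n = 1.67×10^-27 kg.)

For a 3D rectangular well E = (h²/8m_n)·Σ n_i²/L_i² = (6.63×10^-34)²/(8·1.67×10^-27) · [4²/(38.0 fm)² + 2²/(111 fm)² + 3²/(17.5 fm)²].
Evaluating gives E = 1.34×10^-12 J.

E = 1.34×10^-12 J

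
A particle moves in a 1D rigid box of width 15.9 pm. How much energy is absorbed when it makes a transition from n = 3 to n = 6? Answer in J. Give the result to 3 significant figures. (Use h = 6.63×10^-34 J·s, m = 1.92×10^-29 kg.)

E_1 = h²/(8mL²) = 1.132×10^-17 J.
|ΔE| = |3² − 6²|·E_1 = 27·1.132×10^-17 J = 3.06×10^-16 J.

|ΔE| = 3.06×10^-16 J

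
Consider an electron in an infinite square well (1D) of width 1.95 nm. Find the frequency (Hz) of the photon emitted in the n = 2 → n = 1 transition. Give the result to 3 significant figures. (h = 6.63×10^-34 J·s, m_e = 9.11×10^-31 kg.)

E_1 = h²/(8m_eL²) = 1.586×10^-20 J and ΔE = (2² − 1²)E_1 = 4.758×10^-20 J.
f = ΔE/h = 4.758×10^-20/6.63×10^-34 = 7.18×10^13 Hz.

f = 7.18×10^13 Hz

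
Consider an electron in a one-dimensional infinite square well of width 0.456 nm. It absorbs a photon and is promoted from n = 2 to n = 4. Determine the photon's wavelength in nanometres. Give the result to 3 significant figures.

E_1 = h²/(8m_eL²) = 2.897×10^-19 J, so ΔE = (4² − 2²)E_1 = 3.476×10^-18 J.
λ = hc/ΔE = (6.626×10^-34·2.998×10^8)/3.476×10^-18 = 5.71×10^-8 m = 57.1 nm.

λ = 57.1 nm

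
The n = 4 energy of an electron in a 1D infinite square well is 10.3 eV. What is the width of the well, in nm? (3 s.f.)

L = 0.764 nm

From E_n = n²h²/(8m_eL²), L = n·h/√(8m_eE_n).
E_4 = 10.3 eV = 1.650×10^-18 J, so L = 4·6.626×10^-34/√(8·9.109×10^-31·1.650×10^-18) = 7.64×10^-10 m = 0.764 nm.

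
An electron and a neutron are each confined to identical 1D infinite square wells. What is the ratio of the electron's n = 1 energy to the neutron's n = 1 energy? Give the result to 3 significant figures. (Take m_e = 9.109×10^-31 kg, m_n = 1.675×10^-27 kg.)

E_n ∝ 1/m at fixed n and L, so the ratio is m_n/m_e = 1.675×10^-27/9.109×10^-31 = 1.84×10^3.

1.84×10^3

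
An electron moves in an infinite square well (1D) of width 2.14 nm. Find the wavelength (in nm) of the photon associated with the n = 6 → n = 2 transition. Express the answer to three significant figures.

E_1 = h²/(8m_eL²) = 1.316×10^-20 J, so ΔE = (6² − 2²)E_1 = 4.211×10^-19 J.
λ = hc/ΔE = (6.626×10^-34·2.998×10^8)/4.211×10^-19 = 4.72×10^-7 m = 472 nm.

λ = 472 nm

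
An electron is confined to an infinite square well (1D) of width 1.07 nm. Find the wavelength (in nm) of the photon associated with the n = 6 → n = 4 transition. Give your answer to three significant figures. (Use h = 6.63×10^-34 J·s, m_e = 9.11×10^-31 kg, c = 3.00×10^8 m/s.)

λ = 189 nm

E_1 = h²/(8m_eL²) = 5.268×10^-20 J, so ΔE = (6² − 4²)E_1 = 1.054×10^-18 J.
λ = hc/ΔE = (6.63×10^-34·3.00×10^8)/1.054×10^-18 = 1.89×10^-7 m = 189 nm.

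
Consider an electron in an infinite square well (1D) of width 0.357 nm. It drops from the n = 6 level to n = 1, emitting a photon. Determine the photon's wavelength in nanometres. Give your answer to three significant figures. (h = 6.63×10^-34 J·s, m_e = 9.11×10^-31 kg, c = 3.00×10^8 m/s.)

E_1 = h²/(8m_eL²) = 4.732×10^-19 J, so ΔE = (6² − 1²)E_1 = 1.656×10^-17 J.
λ = hc/ΔE = (6.63×10^-34·3.00×10^8)/1.656×10^-17 = 1.20×10^-8 m = 12.0 nm.

λ = 12.0 nm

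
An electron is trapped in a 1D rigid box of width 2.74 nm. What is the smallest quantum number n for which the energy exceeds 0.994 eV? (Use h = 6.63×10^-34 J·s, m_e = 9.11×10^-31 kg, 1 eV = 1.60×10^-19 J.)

n = 5

E_1 = h²/(8m_eL²) = 8.034×10^-21 J = 0.05021 eV.
Need n² > 0.994/0.05021 = 19.80, i.e. n > 4.450.
The smallest integer satisfying this is n = 5.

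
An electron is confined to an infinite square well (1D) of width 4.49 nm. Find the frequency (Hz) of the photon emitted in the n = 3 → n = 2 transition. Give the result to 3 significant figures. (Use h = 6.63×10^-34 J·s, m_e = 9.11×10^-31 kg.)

f = 2.26×10^13 Hz

E_1 = h²/(8m_eL²) = 2.992×10^-21 J and ΔE = (3² − 2²)E_1 = 1.496×10^-20 J.
f = ΔE/h = 1.496×10^-20/6.63×10^-34 = 2.26×10^13 Hz.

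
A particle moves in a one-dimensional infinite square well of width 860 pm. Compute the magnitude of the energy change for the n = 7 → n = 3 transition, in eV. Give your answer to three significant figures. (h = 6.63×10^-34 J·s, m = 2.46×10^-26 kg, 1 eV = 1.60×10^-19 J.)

|ΔE| = 7.55×10^-4 eV

E_1 = h²/(8mL²) = 3.020×10^-24 J.
|ΔE| = |7² − 3²|·E_1 = 40·3.020×10^-24 J = 1.208×10^-22 J = 7.55×10^-4 eV.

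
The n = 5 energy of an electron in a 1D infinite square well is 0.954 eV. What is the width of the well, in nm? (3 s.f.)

L = 3.14 nm

From E_n = n²h²/(8m_eL²), L = n·h/√(8m_eE_n).
E_5 = 0.954 eV = 1.528×10^-19 J, so L = 5·6.626×10^-34/√(8·9.109×10^-31·1.528×10^-19) = 3.14×10^-9 m = 3.14 nm.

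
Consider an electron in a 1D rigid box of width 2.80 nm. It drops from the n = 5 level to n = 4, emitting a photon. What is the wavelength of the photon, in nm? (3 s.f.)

E_1 = h²/(8m_eL²) = 7.685×10^-21 J, so ΔE = (5² − 4²)E_1 = 6.916×10^-20 J.
λ = hc/ΔE = (6.626×10^-34·2.998×10^8)/6.916×10^-20 = 2.87×10^-6 m = 2.87×10^3 nm.

λ = 2.87×10^3 nm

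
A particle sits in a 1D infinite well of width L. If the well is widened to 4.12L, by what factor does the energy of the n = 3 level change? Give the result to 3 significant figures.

0.0589

E_n ∝ 1/L², so the energy scales by 1/4.12² = 0.0589.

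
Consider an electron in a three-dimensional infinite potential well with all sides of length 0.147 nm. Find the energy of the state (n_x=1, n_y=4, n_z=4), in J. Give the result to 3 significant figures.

E = 9.20×10^-17 J

For a 3D rectangular well E = (h²/8m_e)·Σ n_i²/L_i² = (6.626×10^-34)²/(8·9.109×10^-31) · [1²/(0.147 nm)² + 4²/(0.147 nm)² + 4²/(0.147 nm)²].
Evaluating gives E = 9.20×10^-17 J.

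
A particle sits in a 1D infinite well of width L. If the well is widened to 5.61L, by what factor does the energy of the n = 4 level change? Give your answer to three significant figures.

E_n ∝ 1/L², so the energy scales by 1/5.61² = 0.0318.

0.0318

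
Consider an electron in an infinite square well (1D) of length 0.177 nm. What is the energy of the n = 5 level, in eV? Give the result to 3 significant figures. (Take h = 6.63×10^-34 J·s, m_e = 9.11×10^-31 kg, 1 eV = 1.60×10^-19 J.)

For an infinite well E_n = n²h²/(8m_eL²), so E_1 = h²/(8m_eL²) = (6.63×10^-34)²/(8·9.11×10^-31·(1.77×10^-10 m)²) = 1.925×10^-18 J.
Then E_5 = 5²·E_1 = 25·1.925×10^-18 J = 4.813×10^-17 J.
Converting, E_5 = 4.813×10^-17 J / (1.60×10^-19 J/eV) = 301 eV.

E_5 = 301 eV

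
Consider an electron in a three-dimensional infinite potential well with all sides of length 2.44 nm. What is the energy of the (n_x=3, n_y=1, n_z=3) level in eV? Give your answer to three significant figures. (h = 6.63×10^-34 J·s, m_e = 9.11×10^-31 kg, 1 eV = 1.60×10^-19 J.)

For a 3D rectangular well E = (h²/8m_e)·Σ n_i²/L_i² = (6.63×10^-34)²/(8·9.11×10^-31) · [3²/(2.44 nm)² + 1²/(2.44 nm)² + 3²/(2.44 nm)²].
Evaluating gives E = 1.925×10^-19 J = 1.20 eV.

E = 1.20 eV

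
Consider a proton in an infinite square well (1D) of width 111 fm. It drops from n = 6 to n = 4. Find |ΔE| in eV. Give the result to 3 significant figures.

|ΔE| = 3.32×10^5 eV

E_1 = h²/(8m_pL²) = 2.662×10^-15 J.
|ΔE| = |6² − 4²|·E_1 = 20·2.662×10^-15 J = 5.324×10^-14 J = 3.32×10^5 eV.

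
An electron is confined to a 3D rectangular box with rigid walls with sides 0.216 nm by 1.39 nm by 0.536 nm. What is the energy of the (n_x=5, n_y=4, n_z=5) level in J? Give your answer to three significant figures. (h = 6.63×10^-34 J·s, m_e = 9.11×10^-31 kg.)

E = 3.81×10^-17 J

For a 3D rectangular well E = (h²/8m_e)·Σ n_i²/L_i² = (6.63×10^-34)²/(8·9.11×10^-31) · [5²/(0.216 nm)² + 4²/(1.39 nm)² + 5²/(0.536 nm)²].
Evaluating gives E = 3.81×10^-17 J.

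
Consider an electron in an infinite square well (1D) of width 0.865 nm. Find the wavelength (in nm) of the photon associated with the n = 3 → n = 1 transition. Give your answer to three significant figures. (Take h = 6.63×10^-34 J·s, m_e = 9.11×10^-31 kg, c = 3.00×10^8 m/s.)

λ = 308 nm

E_1 = h²/(8m_eL²) = 8.061×10^-20 J, so ΔE = (3² − 1²)E_1 = 6.449×10^-19 J.
λ = hc/ΔE = (6.63×10^-34·3.00×10^8)/6.449×10^-19 = 3.08×10^-7 m = 308 nm.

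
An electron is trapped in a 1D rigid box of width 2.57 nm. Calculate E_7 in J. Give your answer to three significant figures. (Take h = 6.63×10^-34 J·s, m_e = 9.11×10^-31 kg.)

For an infinite well E_n = n²h²/(8m_eL²), so E_1 = h²/(8m_eL²) = (6.63×10^-34)²/(8·9.11×10^-31·(2.57×10^-9 m)²) = 9.132×10^-21 J.
Then E_7 = 7²·E_1 = 49·9.132×10^-21 J = 4.47×10^-19 J.

E_7 = 4.47×10^-19 J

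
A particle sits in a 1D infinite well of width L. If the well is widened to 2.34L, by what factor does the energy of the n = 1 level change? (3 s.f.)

E_n ∝ 1/L², so the energy scales by 1/2.34² = 0.183.

0.183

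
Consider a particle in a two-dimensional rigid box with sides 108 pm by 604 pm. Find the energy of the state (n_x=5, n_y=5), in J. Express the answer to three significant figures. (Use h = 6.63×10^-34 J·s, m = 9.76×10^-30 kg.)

E = 1.25×10^-17 J

For a 2D rectangular well E = (h²/8m)·Σ n_i²/L_i² = (6.63×10^-34)²/(8·9.76×10^-30) · [5²/(108 pm)² + 5²/(604 pm)²].
Evaluating gives E = 1.25×10^-17 J.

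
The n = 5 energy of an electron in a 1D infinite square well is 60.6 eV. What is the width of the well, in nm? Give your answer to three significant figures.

L = 0.394 nm

From E_n = n²h²/(8m_eL²), L = n·h/√(8m_eE_n).
E_5 = 60.6 eV = 9.708×10^-18 J, so L = 5·6.626×10^-34/√(8·9.109×10^-31·9.708×10^-18) = 3.94×10^-10 m = 0.394 nm.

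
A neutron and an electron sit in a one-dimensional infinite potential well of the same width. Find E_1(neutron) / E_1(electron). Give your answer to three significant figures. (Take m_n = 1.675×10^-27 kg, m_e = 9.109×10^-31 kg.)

5.44×10^-4

E_n ∝ 1/m at fixed n and L, so the ratio is m_e/m_n = 9.109×10^-31/1.675×10^-27 = 5.44×10^-4.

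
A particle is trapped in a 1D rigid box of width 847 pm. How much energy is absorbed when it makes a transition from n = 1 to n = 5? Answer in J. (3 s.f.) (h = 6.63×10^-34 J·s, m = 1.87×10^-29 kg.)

E_1 = h²/(8mL²) = 4.096×10^-21 J.
|ΔE| = |1² − 5²|·E_1 = 24·4.096×10^-21 J = 9.83×10^-20 J.

|ΔE| = 9.83×10^-20 J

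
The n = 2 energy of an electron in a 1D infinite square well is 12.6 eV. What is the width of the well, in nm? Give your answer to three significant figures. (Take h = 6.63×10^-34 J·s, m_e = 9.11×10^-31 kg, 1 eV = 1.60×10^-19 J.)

From E_n = n²h²/(8m_eL²), L = n·h/√(8m_eE_n).
E_2 = 12.6 eV = 2.016×10^-18 J, so L = 2·6.63×10^-34/√(8·9.11×10^-31·2.016×10^-18) = 3.46×10^-10 m = 0.346 nm.

L = 0.346 nm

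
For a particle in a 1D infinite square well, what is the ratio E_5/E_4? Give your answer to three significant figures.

1.56

E_n ∝ n², so E_5/E_4 = 5²/4² = 25/16 = 1.56.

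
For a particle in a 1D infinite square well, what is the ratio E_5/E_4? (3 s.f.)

E_n ∝ n², so E_5/E_4 = 5²/4² = 25/16 = 1.56.

1.56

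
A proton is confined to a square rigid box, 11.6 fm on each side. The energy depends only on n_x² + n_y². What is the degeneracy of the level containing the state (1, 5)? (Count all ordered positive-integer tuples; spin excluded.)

degeneracy = 2

The level has n_x² + n_y² = 26. The ordered positive-integer solutions are (1, 5), (5, 1).
That gives 2 states.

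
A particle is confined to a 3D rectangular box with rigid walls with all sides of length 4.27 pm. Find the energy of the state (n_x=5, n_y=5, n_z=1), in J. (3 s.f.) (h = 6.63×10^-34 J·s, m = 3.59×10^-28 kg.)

For a 3D rectangular well E = (h²/8m)·Σ n_i²/L_i² = (6.63×10^-34)²/(8·3.59×10^-28) · [5²/(4.27 pm)² + 5²/(4.27 pm)² + 1²/(4.27 pm)²].
Evaluating gives E = 4.28×10^-16 J.

E = 4.28×10^-16 J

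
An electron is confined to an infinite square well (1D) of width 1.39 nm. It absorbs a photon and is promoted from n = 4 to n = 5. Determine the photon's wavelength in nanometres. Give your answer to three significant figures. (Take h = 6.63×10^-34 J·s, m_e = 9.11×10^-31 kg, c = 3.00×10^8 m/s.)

E_1 = h²/(8m_eL²) = 3.122×10^-20 J, so ΔE = (5² − 4²)E_1 = 2.810×10^-19 J.
λ = hc/ΔE = (6.63×10^-34·3.00×10^8)/2.810×10^-19 = 7.08×10^-7 m = 708 nm.

λ = 708 nm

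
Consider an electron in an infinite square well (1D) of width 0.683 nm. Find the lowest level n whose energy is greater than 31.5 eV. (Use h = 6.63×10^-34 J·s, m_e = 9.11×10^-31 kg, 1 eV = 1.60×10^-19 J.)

n = 7

E_1 = h²/(8m_eL²) = 1.293×10^-19 J = 0.8081 eV.
Need n² > 31.5/0.8081 = 38.98, i.e. n > 6.243.
The smallest integer satisfying this is n = 7.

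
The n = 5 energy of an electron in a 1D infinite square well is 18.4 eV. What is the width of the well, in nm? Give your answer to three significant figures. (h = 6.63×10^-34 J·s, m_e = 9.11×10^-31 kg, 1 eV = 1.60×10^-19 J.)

L = 0.716 nm

From E_n = n²h²/(8m_eL²), L = n·h/√(8m_eE_n).
E_5 = 18.4 eV = 2.944×10^-18 J, so L = 5·6.63×10^-34/√(8·9.11×10^-31·2.944×10^-18) = 7.16×10^-10 m = 0.716 nm.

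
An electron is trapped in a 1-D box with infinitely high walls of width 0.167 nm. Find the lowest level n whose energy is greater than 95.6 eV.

n = 3

E_1 = h²/(8m_eL²) = 2.160×10^-18 J = 13.48 eV.
Need n² > 95.6/13.48 = 7.092, i.e. n > 2.663.
The smallest integer satisfying this is n = 3.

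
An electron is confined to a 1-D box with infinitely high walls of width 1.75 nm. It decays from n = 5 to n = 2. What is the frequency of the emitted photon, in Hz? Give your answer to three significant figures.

f = 6.23×10^14 Hz

E_1 = h²/(8m_eL²) = 1.967×10^-20 J and ΔE = (5² − 2²)E_1 = 4.131×10^-19 J.
f = ΔE/h = 4.131×10^-19/6.626×10^-34 = 6.23×10^14 Hz.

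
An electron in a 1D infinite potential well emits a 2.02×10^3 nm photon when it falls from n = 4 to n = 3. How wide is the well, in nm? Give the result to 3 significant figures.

The photon carries ΔE = hc/λ = 6.626×10^-34·2.998×10^8/2.02×10^-6 m = 9.834×10^-20 J.
Since ΔE = (4² − 3²)E_1, E_1 = 1.405×10^-20 J, and L = h/√(8m_eE_1) = 2.07×10^-9 m = 2.07 nm.

L = 2.07 nm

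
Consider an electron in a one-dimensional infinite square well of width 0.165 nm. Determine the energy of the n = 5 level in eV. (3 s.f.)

For an infinite well E_n = n²h²/(8m_eL²), so E_1 = h²/(8m_eL²) = (6.626×10^-34)²/(8·9.109×10^-31·(1.65×10^-10 m)²) = 2.213×10^-18 J.
Then E_5 = 5²·E_1 = 25·2.213×10^-18 J = 5.533×10^-17 J.
Converting, E_5 = 5.533×10^-17 J / (1.602×10^-19 J/eV) = 345 eV.

E_5 = 345 eV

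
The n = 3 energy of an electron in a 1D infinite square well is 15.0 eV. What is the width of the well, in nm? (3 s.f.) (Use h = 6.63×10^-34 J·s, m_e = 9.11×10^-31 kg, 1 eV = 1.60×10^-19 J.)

L = 0.476 nm

From E_n = n²h²/(8m_eL²), L = n·h/√(8m_eE_n).
E_3 = 15.0 eV = 2.400×10^-18 J, so L = 3·6.63×10^-34/√(8·9.11×10^-31·2.400×10^-18) = 4.76×10^-10 m = 0.476 nm.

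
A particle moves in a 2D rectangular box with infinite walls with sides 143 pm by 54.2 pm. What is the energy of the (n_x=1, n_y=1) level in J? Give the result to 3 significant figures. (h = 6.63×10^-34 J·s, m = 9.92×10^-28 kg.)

For a 2D rectangular well E = (h²/8m)·Σ n_i²/L_i² = (6.63×10^-34)²/(8·9.92×10^-28) · [1²/(143 pm)² + 1²/(54.2 pm)²].
Evaluating gives E = 2.16×10^-20 J.

E = 2.16×10^-20 J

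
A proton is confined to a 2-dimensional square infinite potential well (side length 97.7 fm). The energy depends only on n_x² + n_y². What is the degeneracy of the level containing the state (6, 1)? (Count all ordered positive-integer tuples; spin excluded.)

degeneracy = 2

The level has n_x² + n_y² = 37. The ordered positive-integer solutions are (1, 6), (6, 1).
That gives 2 states.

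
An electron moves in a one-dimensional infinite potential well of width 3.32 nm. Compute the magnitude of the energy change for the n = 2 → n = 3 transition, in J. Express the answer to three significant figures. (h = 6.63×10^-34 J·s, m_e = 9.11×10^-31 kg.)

|ΔE| = 2.74×10^-20 J

E_1 = h²/(8m_eL²) = 5.472×10^-21 J.
|ΔE| = |2² − 3²|·E_1 = 5·5.472×10^-21 J = 2.74×10^-20 J.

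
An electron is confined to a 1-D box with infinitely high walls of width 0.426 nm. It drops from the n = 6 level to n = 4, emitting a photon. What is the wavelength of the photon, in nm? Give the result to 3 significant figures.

E_1 = h²/(8m_eL²) = 3.320×10^-19 J, so ΔE = (6² − 4²)E_1 = 6.640×10^-18 J.
λ = hc/ΔE = (6.626×10^-34·2.998×10^8)/6.640×10^-18 = 2.99×10^-8 m = 29.9 nm.

λ = 29.9 nm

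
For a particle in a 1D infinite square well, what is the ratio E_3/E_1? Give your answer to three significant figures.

E_n ∝ n², so E_3/E_1 = 3²/1² = 9/1 = 9.00.

9.00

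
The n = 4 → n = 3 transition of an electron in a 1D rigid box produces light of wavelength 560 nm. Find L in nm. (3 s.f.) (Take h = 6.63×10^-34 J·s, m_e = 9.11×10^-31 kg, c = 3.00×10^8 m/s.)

L = 1.09 nm

The photon carries ΔE = hc/λ = 6.63×10^-34·3.00×10^8/5.60×10^-7 m = 3.552×10^-19 J.
Since ΔE = (4² − 3²)E_1, E_1 = 5.074×10^-20 J, and L = h/√(8m_eE_1) = 1.09×10^-9 m = 1.09 nm.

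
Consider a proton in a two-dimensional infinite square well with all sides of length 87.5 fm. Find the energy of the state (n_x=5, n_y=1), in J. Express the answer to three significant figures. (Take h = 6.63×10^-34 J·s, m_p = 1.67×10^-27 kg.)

For a 2D rectangular well E = (h²/8m_p)·Σ n_i²/L_i² = (6.63×10^-34)²/(8·1.67×10^-27) · [5²/(87.5 fm)² + 1²/(87.5 fm)²].
Evaluating gives E = 1.12×10^-13 J.

E = 1.12×10^-13 J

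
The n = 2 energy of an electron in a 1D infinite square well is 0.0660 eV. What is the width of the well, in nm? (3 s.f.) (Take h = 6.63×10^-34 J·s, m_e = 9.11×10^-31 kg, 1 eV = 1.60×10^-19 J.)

L = 4.78 nm

From E_n = n²h²/(8m_eL²), L = n·h/√(8m_eE_n).
E_2 = 0.0660 eV = 1.056×10^-20 J, so L = 2·6.63×10^-34/√(8·9.11×10^-31·1.056×10^-20) = 4.78×10^-9 m = 4.78 nm.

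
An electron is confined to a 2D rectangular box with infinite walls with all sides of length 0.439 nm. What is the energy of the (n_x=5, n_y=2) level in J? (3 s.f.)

E = 9.07×10^-18 J

For a 2D rectangular well E = (h²/8m_e)·Σ n_i²/L_i² = (6.626×10^-34)²/(8·9.109×10^-31) · [5²/(0.439 nm)² + 2²/(0.439 nm)²].
Evaluating gives E = 9.07×10^-18 J.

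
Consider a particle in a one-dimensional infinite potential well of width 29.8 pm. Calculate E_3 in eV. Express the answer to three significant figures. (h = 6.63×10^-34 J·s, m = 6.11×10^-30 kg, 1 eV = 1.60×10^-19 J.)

For an infinite well E_n = n²h²/(8mL²), so E_1 = h²/(8mL²) = (6.63×10^-34)²/(8·6.11×10^-30·(2.98×10^-11 m)²) = 1.013×10^-17 J.
Then E_3 = 3²·E_1 = 9·1.013×10^-17 J = 9.117×10^-17 J.
Converting, E_3 = 9.117×10^-17 J / (1.60×10^-19 J/eV) = 570 eV.

E_3 = 570 eV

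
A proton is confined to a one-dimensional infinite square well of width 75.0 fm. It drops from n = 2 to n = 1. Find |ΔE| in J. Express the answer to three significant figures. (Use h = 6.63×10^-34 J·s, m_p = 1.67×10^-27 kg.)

|ΔE| = 1.75×10^-14 J

E_1 = h²/(8m_pL²) = 5.849×10^-15 J.
|ΔE| = |2² − 1²|·E_1 = 3·5.849×10^-15 J = 1.75×10^-14 J.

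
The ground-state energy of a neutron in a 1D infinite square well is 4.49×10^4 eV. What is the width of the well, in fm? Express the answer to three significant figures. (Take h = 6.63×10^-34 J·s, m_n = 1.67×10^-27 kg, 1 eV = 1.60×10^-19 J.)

From E_n = n²h²/(8m_nL²), L = n·h/√(8m_nE_n).
E_1 = 4.49×10^4 eV = 7.184×10^-15 J, so L = 1·6.63×10^-34/√(8·1.67×10^-27·7.184×10^-15) = 6.77×10^-14 m = 67.7 fm.

L = 67.7 fm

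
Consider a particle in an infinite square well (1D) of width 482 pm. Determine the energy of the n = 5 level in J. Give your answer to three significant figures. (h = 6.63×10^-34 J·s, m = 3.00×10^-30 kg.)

For an infinite well E_n = n²h²/(8mL²), so E_1 = h²/(8mL²) = (6.63×10^-34)²/(8·3.00×10^-30·(4.82×10^-10 m)²) = 7.884×10^-20 J.
Then E_5 = 5²·E_1 = 25·7.884×10^-20 J = 1.97×10^-18 J.

E_5 = 1.97×10^-18 J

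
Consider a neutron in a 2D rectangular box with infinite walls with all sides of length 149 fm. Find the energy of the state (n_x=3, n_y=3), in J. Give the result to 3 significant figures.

E = 2.66×10^-14 J

For a 2D rectangular well E = (h²/8m_n)·Σ n_i²/L_i² = (6.626×10^-34)²/(8·1.675×10^-27) · [3²/(149 fm)² + 3²/(149 fm)²].
Evaluating gives E = 2.66×10^-14 J.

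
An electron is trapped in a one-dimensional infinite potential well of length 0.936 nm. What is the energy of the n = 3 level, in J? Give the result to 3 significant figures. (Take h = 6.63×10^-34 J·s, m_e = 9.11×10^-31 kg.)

E_3 = 6.20×10^-19 J

For an infinite well E_n = n²h²/(8m_eL²), so E_1 = h²/(8m_eL²) = (6.63×10^-34)²/(8·9.11×10^-31·(9.36×10^-10 m)²) = 6.884×10^-20 J.
Then E_3 = 3²·E_1 = 9·6.884×10^-20 J = 6.20×10^-19 J.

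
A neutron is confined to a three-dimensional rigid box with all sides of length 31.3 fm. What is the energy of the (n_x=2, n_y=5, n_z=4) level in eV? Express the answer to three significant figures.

For a 3D rectangular well E = (h²/8m_n)·Σ n_i²/L_i² = (6.626×10^-34)²/(8·1.675×10^-27) · [2²/(31.3 fm)² + 5²/(31.3 fm)² + 4²/(31.3 fm)²].
Evaluating gives E = 1.505×10^-12 J = 9.39×10^6 eV.

E = 9.39×10^6 eV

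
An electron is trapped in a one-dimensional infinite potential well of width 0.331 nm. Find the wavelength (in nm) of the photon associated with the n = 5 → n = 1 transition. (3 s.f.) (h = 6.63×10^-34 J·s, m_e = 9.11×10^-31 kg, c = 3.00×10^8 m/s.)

E_1 = h²/(8m_eL²) = 5.505×10^-19 J, so ΔE = (5² − 1²)E_1 = 1.321×10^-17 J.
λ = hc/ΔE = (6.63×10^-34·3.00×10^8)/1.321×10^-17 = 1.51×10^-8 m = 15.1 nm.

λ = 15.1 nm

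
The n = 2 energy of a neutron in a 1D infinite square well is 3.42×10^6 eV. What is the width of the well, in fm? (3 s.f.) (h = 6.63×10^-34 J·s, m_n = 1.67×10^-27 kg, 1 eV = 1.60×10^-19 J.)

From E_n = n²h²/(8m_nL²), L = n·h/√(8m_nE_n).
E_2 = 3.42×10^6 eV = 5.472×10^-13 J, so L = 2·6.63×10^-34/√(8·1.67×10^-27·5.472×10^-13) = 1.55×10^-14 m = 15.5 fm.

L = 15.5 fm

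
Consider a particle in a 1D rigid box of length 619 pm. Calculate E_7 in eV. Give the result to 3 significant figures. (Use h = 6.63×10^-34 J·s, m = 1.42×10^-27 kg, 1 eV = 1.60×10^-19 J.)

E_7 = 0.0309 eV

For an infinite well E_n = n²h²/(8mL²), so E_1 = h²/(8mL²) = (6.63×10^-34)²/(8·1.42×10^-27·(6.19×10^-10 m)²) = 1.010×10^-22 J.
Then E_7 = 7²·E_1 = 49·1.010×10^-22 J = 4.949×10^-21 J.
Converting, E_7 = 4.949×10^-21 J / (1.60×10^-19 J/eV) = 0.0309 eV.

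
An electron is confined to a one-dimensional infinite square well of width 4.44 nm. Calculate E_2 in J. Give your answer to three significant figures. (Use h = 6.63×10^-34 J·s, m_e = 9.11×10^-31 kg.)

E_2 = 1.22×10^-20 J

For an infinite well E_n = n²h²/(8m_eL²), so E_1 = h²/(8m_eL²) = (6.63×10^-34)²/(8·9.11×10^-31·(4.44×10^-9 m)²) = 3.060×10^-21 J.
Then E_2 = 2²·E_1 = 4·3.060×10^-21 J = 1.22×10^-20 J.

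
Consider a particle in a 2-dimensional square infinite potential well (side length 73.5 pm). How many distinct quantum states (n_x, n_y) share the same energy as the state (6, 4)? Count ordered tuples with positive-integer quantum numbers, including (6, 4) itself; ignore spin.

degeneracy = 2

The level has n_x² + n_y² = 52. The ordered positive-integer solutions are (4, 6), (6, 4).
That gives 2 states.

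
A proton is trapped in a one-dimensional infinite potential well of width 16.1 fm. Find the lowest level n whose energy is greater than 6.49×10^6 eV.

E_1 = h²/(8m_pL²) = 1.266×10^-13 J = 7.903×10^5 eV.
Need n² > 6.49×10^6/7.903×10^5 = 8.212, i.e. n > 2.866.
The smallest integer satisfying this is n = 3.

n = 3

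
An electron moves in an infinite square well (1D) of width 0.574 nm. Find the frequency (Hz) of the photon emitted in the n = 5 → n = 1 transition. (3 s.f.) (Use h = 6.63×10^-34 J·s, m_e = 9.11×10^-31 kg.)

f = 6.63×10^15 Hz

E_1 = h²/(8m_eL²) = 1.831×10^-19 J and ΔE = (5² − 1²)E_1 = 4.394×10^-18 J.
f = ΔE/h = 4.394×10^-18/6.63×10^-34 = 6.63×10^15 Hz.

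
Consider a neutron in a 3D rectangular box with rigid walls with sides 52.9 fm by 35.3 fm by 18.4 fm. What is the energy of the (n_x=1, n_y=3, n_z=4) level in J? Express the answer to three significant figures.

E = 1.80×10^-12 J

For a 3D rectangular well E = (h²/8m_n)·Σ n_i²/L_i² = (6.626×10^-34)²/(8·1.675×10^-27) · [1²/(52.9 fm)² + 3²/(35.3 fm)² + 4²/(18.4 fm)²].
Evaluating gives E = 1.80×10^-12 J.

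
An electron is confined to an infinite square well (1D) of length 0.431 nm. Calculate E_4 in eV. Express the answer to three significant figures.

For an infinite well E_n = n²h²/(8m_eL²), so E_1 = h²/(8m_eL²) = (6.626×10^-34)²/(8·9.109×10^-31·(4.31×10^-10 m)²) = 3.243×10^-19 J.
Then E_4 = 4²·E_1 = 16·3.243×10^-19 J = 5.189×10^-18 J.
Converting, E_4 = 5.189×10^-18 J / (1.602×10^-19 J/eV) = 32.4 eV.

E_4 = 32.4 eV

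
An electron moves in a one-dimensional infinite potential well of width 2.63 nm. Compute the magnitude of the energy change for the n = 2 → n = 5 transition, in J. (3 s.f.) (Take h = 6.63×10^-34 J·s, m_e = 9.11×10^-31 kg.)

E_1 = h²/(8m_eL²) = 8.720×10^-21 J.
|ΔE| = |2² − 5²|·E_1 = 21·8.720×10^-21 J = 1.83×10^-19 J.

|ΔE| = 1.83×10^-19 J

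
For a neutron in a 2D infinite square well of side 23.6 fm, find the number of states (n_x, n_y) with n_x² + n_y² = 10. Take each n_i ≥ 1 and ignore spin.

degeneracy = 2

The level has n_x² + n_y² = 10. The ordered positive-integer solutions are (1, 3), (3, 1).
That gives 2 states.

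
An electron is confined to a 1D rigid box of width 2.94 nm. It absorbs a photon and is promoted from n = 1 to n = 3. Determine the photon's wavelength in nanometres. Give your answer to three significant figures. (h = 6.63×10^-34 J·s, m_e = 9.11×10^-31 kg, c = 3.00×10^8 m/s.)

E_1 = h²/(8m_eL²) = 6.978×10^-21 J, so ΔE = (3² − 1²)E_1 = 5.582×10^-20 J.
λ = hc/ΔE = (6.63×10^-34·3.00×10^8)/5.582×10^-20 = 3.56×10^-6 m = 3.56×10^3 nm.

λ = 3.56×10^3 nm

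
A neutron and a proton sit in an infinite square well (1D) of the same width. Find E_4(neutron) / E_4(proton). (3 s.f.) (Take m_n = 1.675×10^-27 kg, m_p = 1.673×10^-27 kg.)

E_n ∝ 1/m at fixed n and L, so the ratio is m_p/m_n = 1.673×10^-27/1.675×10^-27 = 0.999.

0.999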